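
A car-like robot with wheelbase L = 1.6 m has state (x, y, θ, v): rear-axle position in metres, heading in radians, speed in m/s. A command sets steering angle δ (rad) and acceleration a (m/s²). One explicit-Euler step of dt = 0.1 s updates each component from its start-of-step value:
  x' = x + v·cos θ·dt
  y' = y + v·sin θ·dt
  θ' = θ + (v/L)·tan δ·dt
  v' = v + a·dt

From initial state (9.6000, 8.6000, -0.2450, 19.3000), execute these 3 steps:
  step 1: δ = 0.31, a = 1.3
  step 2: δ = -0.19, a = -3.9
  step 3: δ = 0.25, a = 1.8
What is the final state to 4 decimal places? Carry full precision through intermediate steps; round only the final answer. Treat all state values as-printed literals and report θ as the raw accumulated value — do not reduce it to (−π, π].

(15.2919, 8.2305, 0.2117, 19.2200)

after step 1 (δ=0.31, a=1.3): (11.472365, 8.131866, 0.141395, 19.430000)
after step 2 (δ=-0.19, a=-3.9): (13.395975, 8.405682, -0.092153, 19.040000)
after step 3 (δ=0.25, a=1.8): (15.291896, 8.230471, 0.211704, 19.220000)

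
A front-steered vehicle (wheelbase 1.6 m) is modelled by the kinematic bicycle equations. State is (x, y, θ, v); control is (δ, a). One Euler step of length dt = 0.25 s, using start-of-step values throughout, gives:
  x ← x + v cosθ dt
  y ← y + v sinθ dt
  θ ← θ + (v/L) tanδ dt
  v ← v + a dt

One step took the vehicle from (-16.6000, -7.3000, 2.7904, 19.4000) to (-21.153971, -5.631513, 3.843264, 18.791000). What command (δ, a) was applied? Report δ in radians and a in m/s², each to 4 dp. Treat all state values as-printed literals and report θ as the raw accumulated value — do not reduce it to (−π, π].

δ = 0.3343, a = -2.4360

a = (v'−v)/dt = (-0.609000)/0.25 = -2.4360
Δθ = θ'−θ = 1.052864;  (v·dt/L) = 19.4000·0.25/1.6 = 3.031250
tan δ = Δθ·L/(v·dt) = 0.347337  →  δ = 0.3343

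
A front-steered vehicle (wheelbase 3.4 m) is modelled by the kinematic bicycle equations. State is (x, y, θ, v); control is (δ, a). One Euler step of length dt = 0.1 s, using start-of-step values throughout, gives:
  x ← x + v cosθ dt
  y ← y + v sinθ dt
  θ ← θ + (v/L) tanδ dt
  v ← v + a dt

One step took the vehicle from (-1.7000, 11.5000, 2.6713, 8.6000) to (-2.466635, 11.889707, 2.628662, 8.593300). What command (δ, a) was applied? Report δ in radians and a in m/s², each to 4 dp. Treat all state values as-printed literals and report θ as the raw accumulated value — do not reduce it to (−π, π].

a = (v'−v)/dt = (-0.006700)/0.1 = -0.0670
Δθ = θ'−θ = -0.042638;  (v·dt/L) = 8.6000·0.1/3.4 = 0.252941
tan δ = Δθ·L/(v·dt) = -0.168569  →  δ = -0.1670

δ = -0.1670, a = -0.0670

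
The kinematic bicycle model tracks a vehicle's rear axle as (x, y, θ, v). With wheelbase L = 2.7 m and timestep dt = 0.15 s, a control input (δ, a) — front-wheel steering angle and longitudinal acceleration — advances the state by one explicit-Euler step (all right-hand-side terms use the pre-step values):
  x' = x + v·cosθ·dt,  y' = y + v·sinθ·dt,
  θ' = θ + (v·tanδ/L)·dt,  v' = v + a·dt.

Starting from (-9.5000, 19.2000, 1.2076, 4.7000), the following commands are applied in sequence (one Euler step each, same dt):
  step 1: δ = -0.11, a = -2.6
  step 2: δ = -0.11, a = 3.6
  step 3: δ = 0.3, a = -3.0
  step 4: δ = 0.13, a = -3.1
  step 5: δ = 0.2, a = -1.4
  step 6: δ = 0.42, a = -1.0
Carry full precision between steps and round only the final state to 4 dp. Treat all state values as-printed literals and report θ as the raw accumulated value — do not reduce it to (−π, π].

after step 1 (δ=-0.11, a=-2.6): (-9.249539, 19.859010, 1.178761, 4.310000)
after step 2 (δ=-0.11, a=3.6): (-9.002531, 20.456462, 1.152316, 4.850000)
after step 3 (δ=0.3, a=-3.0): (-8.706895, 21.121185, 1.235665, 4.400000)
after step 4 (δ=0.13, a=-3.1): (-8.489825, 21.744467, 1.267623, 3.935000)
after step 5 (δ=0.2, a=-1.4): (-8.313606, 22.307798, 1.311937, 3.725000)
after step 6 (δ=0.42, a=-1.0): (-8.170578, 22.847932, 1.404353, 3.575000)

(-8.1706, 22.8479, 1.4044, 3.5750)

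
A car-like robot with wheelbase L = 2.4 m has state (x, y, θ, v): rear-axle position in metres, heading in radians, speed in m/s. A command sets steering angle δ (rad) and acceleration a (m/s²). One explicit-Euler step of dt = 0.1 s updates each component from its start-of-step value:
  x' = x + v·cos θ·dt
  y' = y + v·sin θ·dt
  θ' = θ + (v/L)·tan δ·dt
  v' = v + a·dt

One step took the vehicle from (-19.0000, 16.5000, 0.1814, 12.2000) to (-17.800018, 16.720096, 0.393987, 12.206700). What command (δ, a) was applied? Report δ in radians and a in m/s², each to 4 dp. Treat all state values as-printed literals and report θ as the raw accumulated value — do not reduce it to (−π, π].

δ = 0.3961, a = 0.0670

a = (v'−v)/dt = (0.006700)/0.1 = 0.0670
Δθ = θ'−θ = 0.212587;  (v·dt/L) = 12.2000·0.1/2.4 = 0.508333
tan δ = Δθ·L/(v·dt) = 0.418204  →  δ = 0.3961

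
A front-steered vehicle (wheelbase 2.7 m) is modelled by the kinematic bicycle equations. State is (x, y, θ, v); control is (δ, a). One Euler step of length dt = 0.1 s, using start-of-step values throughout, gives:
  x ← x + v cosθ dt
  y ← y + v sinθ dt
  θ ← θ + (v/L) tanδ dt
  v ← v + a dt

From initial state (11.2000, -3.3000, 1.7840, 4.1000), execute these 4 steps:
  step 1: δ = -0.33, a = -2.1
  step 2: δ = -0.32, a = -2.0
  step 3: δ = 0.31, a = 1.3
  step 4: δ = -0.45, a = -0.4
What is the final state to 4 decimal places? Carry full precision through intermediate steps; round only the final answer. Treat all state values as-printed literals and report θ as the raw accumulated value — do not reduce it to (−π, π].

(10.9492, -1.7714, 1.6597, 3.7800)

after step 1 (δ=-0.33, a=-2.1): (11.113247, -2.899283, 1.731987, 3.890000)
after step 2 (δ=-0.32, a=-2.0): (11.050815, -2.515326, 1.684242, 3.690000)
after step 3 (δ=0.31, a=1.3): (11.009043, -2.148698, 1.728020, 3.820000)
after step 4 (δ=-0.45, a=-0.4): (10.949231, -1.771410, 1.659677, 3.780000)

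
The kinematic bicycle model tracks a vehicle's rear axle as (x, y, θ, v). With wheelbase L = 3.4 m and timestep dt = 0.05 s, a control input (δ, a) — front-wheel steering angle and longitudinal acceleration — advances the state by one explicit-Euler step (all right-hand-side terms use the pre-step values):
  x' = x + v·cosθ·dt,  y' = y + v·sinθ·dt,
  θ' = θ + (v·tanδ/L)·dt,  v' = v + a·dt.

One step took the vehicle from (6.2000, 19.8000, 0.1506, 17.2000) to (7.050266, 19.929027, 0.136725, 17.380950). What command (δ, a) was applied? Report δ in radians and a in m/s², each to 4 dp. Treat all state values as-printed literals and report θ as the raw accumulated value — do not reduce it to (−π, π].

a = (v'−v)/dt = (0.180950)/0.05 = 3.6190
Δθ = θ'−θ = -0.013875;  (v·dt/L) = 17.2000·0.05/3.4 = 0.252941
tan δ = Δθ·L/(v·dt) = -0.054855  →  δ = -0.0548

δ = -0.0548, a = 3.6190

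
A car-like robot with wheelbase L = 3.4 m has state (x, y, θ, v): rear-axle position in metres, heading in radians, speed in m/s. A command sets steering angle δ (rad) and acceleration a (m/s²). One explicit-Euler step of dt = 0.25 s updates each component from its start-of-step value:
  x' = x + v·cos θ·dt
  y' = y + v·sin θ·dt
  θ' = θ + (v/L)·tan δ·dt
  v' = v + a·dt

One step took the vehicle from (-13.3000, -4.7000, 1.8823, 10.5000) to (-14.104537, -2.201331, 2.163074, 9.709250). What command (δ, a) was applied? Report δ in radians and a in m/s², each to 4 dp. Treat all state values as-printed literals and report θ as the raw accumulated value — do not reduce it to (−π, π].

a = (v'−v)/dt = (-0.790750)/0.25 = -3.1630
Δθ = θ'−θ = 0.280774;  (v·dt/L) = 10.5000·0.25/3.4 = 0.772059
tan δ = Δθ·L/(v·dt) = 0.363669  →  δ = 0.3488

δ = 0.3488, a = -3.1630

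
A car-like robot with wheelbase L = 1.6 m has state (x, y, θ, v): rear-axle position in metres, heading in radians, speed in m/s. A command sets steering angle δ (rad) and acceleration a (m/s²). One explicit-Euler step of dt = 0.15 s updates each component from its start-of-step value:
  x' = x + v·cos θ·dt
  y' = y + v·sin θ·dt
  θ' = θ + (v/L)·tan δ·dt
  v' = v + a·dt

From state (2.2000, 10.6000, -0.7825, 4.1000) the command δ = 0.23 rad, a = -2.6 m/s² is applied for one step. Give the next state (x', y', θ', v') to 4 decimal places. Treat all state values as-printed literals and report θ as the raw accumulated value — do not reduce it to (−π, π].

x' = 2.2000 + 4.1000·cos(-0.7825)·0.15 = 2.6361
y' = 10.6000 + 4.1000·sin(-0.7825)·0.15 = 10.1664
θ' = -0.7825 + (4.1000/1.6)·tan(0.23)·0.15 = -0.6925
v' = 4.1000 − 2.6000·0.15 = 3.7100

(2.6361, 10.1664, -0.6925, 3.7100)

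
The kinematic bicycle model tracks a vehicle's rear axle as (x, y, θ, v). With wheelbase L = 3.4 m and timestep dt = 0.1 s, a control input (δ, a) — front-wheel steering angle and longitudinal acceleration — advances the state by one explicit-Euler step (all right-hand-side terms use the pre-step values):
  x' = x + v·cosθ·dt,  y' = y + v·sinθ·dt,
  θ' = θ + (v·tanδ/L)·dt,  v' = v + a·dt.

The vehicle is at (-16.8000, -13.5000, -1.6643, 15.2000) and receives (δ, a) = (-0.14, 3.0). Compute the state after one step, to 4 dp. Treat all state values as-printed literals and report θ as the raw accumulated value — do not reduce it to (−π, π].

x' = -16.8000 + 15.2000·cos(-1.6643)·0.1 = -16.9419
y' = -13.5000 + 15.2000·sin(-1.6643)·0.1 = -15.0134
θ' = -1.6643 + (15.2000/3.4)·tan(-0.14)·0.1 = -1.7273
v' = 15.2000 + 3.0000·0.1 = 15.5000

(-16.9419, -15.0134, -1.7273, 15.5000)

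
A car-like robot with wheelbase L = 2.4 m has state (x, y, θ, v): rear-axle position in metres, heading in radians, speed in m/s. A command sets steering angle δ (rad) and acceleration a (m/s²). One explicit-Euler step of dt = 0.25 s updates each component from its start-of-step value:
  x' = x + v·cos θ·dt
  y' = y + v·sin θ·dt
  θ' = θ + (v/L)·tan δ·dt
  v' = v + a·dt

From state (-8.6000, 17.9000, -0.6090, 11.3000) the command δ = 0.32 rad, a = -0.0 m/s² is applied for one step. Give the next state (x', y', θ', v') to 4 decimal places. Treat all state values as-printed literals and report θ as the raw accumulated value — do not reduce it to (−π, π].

(-6.2829, 16.2840, -0.2189, 11.3000)

x' = -8.6000 + 11.3000·cos(-0.6090)·0.25 = -6.2829
y' = 17.9000 + 11.3000·sin(-0.6090)·0.25 = 16.2840
θ' = -0.6090 + (11.3000/2.4)·tan(0.32)·0.25 = -0.2189
v' = 11.3000 + 0.0000·0.25 = 11.3000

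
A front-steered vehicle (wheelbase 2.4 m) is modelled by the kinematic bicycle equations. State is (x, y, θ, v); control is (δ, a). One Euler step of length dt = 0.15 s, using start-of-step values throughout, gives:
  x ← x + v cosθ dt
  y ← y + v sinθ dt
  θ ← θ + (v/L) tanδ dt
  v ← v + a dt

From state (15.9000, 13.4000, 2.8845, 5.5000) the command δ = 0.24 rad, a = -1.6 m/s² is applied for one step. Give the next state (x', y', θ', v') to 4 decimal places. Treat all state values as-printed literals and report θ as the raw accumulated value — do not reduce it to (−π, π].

(15.1021, 13.6098, 2.9686, 5.2600)

x' = 15.9000 + 5.5000·cos(2.8845)·0.15 = 15.1021
y' = 13.4000 + 5.5000·sin(2.8845)·0.15 = 13.6098
θ' = 2.8845 + (5.5000/2.4)·tan(0.24)·0.15 = 2.9686
v' = 5.5000 − 1.6000·0.15 = 5.2600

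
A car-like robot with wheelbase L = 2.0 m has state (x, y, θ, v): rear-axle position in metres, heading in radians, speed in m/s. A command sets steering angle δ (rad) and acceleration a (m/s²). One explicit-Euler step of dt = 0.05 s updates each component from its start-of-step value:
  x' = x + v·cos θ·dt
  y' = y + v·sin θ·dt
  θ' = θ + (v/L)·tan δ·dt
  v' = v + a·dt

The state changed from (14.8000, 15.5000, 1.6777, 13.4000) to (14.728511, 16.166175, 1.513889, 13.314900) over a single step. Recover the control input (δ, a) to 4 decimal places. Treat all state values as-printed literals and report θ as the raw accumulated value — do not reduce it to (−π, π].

δ = -0.4548, a = -1.7020

a = (v'−v)/dt = (-0.085100)/0.05 = -1.7020
Δθ = θ'−θ = -0.163811;  (v·dt/L) = 13.4000·0.05/2.0 = 0.335000
tan δ = Δθ·L/(v·dt) = -0.488988  →  δ = -0.4548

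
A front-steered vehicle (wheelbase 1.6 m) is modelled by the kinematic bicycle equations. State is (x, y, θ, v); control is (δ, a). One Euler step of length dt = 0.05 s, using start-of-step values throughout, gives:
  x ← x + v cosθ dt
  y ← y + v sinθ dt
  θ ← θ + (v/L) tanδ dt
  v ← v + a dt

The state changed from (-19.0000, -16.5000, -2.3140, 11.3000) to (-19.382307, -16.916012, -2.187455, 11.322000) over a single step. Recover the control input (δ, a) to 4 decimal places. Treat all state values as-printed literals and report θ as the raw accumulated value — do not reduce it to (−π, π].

δ = 0.3441, a = 0.4400

a = (v'−v)/dt = (0.022000)/0.05 = 0.4400
Δθ = θ'−θ = 0.126545;  (v·dt/L) = 11.3000·0.05/1.6 = 0.353125
tan δ = Δθ·L/(v·dt) = 0.358358  →  δ = 0.3441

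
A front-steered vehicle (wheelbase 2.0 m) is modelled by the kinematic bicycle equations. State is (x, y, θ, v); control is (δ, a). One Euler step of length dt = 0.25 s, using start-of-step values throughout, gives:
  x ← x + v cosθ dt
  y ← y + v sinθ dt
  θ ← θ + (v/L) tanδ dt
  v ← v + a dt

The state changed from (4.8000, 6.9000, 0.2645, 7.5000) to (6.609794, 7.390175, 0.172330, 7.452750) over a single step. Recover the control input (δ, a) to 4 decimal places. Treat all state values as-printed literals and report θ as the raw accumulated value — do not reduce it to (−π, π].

a = (v'−v)/dt = (-0.047250)/0.25 = -0.1890
Δθ = θ'−θ = -0.092170;  (v·dt/L) = 7.5000·0.25/2.0 = 0.937500
tan δ = Δθ·L/(v·dt) = -0.098315  →  δ = -0.0980

δ = -0.0980, a = -0.1890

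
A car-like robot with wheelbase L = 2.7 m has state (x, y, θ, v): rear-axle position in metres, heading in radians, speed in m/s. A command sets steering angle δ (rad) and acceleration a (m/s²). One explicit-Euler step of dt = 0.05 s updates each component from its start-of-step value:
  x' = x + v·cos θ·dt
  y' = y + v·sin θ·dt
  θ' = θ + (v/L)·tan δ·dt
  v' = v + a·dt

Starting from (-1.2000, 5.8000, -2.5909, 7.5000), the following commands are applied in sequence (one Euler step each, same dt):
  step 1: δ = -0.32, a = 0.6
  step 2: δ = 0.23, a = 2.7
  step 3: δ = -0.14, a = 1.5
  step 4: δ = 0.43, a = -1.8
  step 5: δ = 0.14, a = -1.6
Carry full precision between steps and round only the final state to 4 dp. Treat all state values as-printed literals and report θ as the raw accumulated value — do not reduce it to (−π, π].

(-2.8340, 4.8236, -2.5386, 7.5700)

after step 1 (δ=-0.32, a=0.6): (-1.519561, 5.603771, -2.636926, 7.530000)
after step 2 (δ=0.23, a=2.7): (-1.849125, 5.421727, -2.604276, 7.665000)
after step 3 (δ=-0.14, a=1.5): (-2.178369, 5.225568, -2.624279, 7.740000)
after step 4 (δ=0.43, a=-1.8): (-2.514731, 5.034178, -2.558544, 7.650000)
after step 5 (δ=0.14, a=-1.6): (-2.834037, 4.823584, -2.538580, 7.570000)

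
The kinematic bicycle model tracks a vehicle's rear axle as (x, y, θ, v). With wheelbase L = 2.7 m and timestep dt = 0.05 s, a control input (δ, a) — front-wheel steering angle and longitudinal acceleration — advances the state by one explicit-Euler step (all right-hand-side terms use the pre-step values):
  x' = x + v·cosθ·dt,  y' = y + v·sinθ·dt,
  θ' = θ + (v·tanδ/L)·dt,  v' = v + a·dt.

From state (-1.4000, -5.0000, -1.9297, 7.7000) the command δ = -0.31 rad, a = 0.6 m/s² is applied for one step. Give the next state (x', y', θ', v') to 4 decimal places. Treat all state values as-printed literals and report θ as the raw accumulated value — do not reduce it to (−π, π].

(-1.5352, -5.3605, -1.9754, 7.7300)

x' = -1.4000 + 7.7000·cos(-1.9297)·0.05 = -1.5352
y' = -5.0000 + 7.7000·sin(-1.9297)·0.05 = -5.3605
θ' = -1.9297 + (7.7000/2.7)·tan(-0.31)·0.05 = -1.9754
v' = 7.7000 + 0.6000·0.05 = 7.7300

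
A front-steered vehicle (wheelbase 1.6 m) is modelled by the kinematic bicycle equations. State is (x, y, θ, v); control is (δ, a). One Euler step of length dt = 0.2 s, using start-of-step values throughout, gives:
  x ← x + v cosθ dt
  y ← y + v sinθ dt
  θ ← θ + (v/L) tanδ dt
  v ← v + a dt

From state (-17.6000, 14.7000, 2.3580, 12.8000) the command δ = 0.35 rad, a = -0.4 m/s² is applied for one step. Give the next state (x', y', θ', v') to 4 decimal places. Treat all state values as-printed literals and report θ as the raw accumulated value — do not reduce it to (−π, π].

x' = -17.6000 + 12.8000·cos(2.3580)·0.2 = -19.4135
y' = 14.7000 + 12.8000·sin(2.3580)·0.2 = 16.5069
θ' = 2.3580 + (12.8000/1.6)·tan(0.35)·0.2 = 2.9420
v' = 12.8000 − 0.4000·0.2 = 12.7200

(-19.4135, 16.5069, 2.9420, 12.7200)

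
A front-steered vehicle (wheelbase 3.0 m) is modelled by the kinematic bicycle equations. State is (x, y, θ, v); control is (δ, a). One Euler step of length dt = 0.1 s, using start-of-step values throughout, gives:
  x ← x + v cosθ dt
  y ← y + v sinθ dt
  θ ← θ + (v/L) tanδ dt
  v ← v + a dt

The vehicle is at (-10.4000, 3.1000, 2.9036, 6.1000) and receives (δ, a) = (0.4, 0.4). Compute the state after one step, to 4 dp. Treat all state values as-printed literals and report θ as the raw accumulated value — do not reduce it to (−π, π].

x' = -10.4000 + 6.1000·cos(2.9036)·0.1 = -10.9928
y' = 3.1000 + 6.1000·sin(2.9036)·0.1 = 3.2438
θ' = 2.9036 + (6.1000/3.0)·tan(0.4)·0.1 = 2.9896
v' = 6.1000 + 0.4000·0.1 = 6.1400

(-10.9928, 3.2438, 2.9896, 6.1400)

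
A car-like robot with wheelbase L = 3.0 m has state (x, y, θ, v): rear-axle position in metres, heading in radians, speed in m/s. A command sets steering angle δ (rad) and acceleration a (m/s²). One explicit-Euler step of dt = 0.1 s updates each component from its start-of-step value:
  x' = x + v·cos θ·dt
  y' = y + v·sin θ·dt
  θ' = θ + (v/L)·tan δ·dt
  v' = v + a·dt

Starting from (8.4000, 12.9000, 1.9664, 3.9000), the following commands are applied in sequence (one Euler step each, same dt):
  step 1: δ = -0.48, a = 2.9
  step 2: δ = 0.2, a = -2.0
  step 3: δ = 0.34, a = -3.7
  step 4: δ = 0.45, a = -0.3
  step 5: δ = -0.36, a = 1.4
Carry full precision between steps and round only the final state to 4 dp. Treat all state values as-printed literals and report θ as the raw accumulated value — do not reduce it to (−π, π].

(7.6737, 14.6849, 1.9873, 3.7300)

after step 1 (δ=-0.48, a=2.9): (8.249708, 13.259878, 1.898721, 4.190000)
after step 2 (δ=0.2, a=-2.0): (8.114757, 13.656551, 1.927032, 3.990000)
after step 3 (δ=0.34, a=-3.7): (7.975606, 14.030500, 1.974079, 3.620000)
after step 4 (δ=0.45, a=-0.3): (7.833542, 14.363459, 2.032368, 3.590000)
after step 5 (δ=-0.36, a=1.4): (7.673660, 14.684891, 1.987325, 3.730000)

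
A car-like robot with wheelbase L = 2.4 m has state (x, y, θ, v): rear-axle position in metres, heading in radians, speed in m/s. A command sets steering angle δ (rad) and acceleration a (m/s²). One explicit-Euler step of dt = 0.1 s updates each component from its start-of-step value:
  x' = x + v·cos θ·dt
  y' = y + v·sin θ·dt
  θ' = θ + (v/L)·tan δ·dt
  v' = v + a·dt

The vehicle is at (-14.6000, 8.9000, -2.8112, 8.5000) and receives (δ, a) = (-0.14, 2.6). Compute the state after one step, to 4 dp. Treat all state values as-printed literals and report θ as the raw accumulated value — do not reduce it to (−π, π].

x' = -14.6000 + 8.5000·cos(-2.8112)·0.1 = -15.4040
y' = 8.9000 + 8.5000·sin(-2.8112)·0.1 = 8.6242
θ' = -2.8112 + (8.5000/2.4)·tan(-0.14)·0.1 = -2.8611
v' = 8.5000 + 2.6000·0.1 = 8.7600

(-15.4040, 8.6242, -2.8611, 8.7600)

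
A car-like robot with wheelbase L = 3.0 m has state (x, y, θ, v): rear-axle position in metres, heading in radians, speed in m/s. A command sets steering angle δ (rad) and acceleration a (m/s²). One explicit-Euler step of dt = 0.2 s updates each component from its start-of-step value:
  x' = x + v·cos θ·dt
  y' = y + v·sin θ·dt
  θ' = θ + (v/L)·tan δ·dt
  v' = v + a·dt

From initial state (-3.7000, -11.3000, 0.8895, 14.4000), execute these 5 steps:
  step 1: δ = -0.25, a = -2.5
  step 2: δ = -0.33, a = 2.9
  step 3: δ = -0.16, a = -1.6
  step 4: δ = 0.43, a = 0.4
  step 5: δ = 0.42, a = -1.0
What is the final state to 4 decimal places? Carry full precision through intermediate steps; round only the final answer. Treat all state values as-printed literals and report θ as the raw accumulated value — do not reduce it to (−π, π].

after step 1 (δ=-0.25, a=-2.5): (-1.886175, -9.062940, 0.644372, 13.900000)
after step 2 (δ=-0.33, a=2.9): (0.336372, -7.393004, 0.326965, 14.480000)
after step 3 (δ=-0.16, a=-1.6): (3.078946, -6.462894, 0.171180, 14.160000)
after step 4 (δ=0.43, a=0.4): (5.869555, -5.980475, 0.604119, 14.240000)
after step 5 (δ=0.42, a=-1.0): (8.213467, -4.362706, 1.028065, 14.040000)

(8.2135, -4.3627, 1.0281, 14.0400)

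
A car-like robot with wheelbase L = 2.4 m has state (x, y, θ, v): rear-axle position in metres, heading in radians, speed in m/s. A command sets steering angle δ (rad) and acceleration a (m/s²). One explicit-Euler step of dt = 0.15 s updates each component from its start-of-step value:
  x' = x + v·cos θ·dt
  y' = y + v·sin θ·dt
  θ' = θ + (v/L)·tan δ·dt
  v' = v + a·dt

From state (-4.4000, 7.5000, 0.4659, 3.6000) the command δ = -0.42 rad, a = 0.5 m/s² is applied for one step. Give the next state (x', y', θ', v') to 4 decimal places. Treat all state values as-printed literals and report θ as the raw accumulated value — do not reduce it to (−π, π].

x' = -4.4000 + 3.6000·cos(0.4659)·0.15 = -3.9176
y' = 7.5000 + 3.6000·sin(0.4659)·0.15 = 7.7426
θ' = 0.4659 + (3.6000/2.4)·tan(-0.42)·0.15 = 0.3654
v' = 3.6000 + 0.5000·0.15 = 3.6750

(-3.9176, 7.7426, 0.3654, 3.6750)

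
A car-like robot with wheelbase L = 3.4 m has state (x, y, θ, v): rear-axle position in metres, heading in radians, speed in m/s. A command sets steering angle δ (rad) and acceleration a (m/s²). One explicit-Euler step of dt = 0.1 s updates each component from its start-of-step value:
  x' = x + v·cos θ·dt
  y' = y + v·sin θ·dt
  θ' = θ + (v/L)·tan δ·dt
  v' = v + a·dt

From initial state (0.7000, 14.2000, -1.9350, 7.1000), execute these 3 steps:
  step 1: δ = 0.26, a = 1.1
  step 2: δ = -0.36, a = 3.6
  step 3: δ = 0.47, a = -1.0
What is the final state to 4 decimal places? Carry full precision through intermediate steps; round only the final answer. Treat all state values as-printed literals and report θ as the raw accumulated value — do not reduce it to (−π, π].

(-0.0587, 12.1490, -1.8462, 7.4700)

after step 1 (δ=0.26, a=1.1): (0.447094, 13.536571, -1.879448, 7.210000)
after step 2 (δ=-0.36, a=3.6): (0.228073, 12.849642, -1.959268, 7.570000)
after step 3 (δ=0.47, a=-1.0): (-0.058660, 12.149047, -1.846171, 7.470000)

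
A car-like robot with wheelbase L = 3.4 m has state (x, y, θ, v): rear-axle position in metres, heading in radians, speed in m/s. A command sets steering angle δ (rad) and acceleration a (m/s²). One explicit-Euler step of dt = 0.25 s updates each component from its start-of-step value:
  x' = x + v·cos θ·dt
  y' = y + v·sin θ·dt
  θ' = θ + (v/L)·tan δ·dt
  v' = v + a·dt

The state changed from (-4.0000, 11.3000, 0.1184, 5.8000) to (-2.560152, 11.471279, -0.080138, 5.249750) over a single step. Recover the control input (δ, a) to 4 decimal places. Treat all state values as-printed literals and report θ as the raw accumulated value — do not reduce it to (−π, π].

δ = -0.4357, a = -2.2010

a = (v'−v)/dt = (-0.550250)/0.25 = -2.2010
Δθ = θ'−θ = -0.198538;  (v·dt/L) = 5.8000·0.25/3.4 = 0.426471
tan δ = Δθ·L/(v·dt) = -0.465537  →  δ = -0.4357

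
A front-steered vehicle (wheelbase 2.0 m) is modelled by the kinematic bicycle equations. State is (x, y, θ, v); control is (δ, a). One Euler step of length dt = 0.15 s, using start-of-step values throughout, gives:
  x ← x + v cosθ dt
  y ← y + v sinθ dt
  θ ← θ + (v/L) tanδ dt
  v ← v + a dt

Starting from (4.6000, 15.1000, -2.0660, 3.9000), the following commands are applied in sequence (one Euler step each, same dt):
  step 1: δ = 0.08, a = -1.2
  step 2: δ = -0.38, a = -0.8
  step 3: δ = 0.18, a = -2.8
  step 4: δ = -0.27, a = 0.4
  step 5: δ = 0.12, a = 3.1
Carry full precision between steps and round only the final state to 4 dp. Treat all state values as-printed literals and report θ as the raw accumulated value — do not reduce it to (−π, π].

(3.2538, 12.8258, -2.1416, 3.7050)

after step 1 (δ=0.08, a=-1.2): (4.322002, 14.585275, -2.042550, 3.720000)
after step 2 (δ=-0.38, a=-0.8): (4.068419, 14.088224, -2.153986, 3.600000)
after step 3 (δ=0.18, a=-2.8): (3.771047, 13.637480, -2.104854, 3.180000)
after step 4 (δ=-0.27, a=0.4): (3.528239, 13.226903, -2.170861, 3.240000)
after step 5 (δ=0.12, a=3.1): (3.253797, 12.825808, -2.141560, 3.705000)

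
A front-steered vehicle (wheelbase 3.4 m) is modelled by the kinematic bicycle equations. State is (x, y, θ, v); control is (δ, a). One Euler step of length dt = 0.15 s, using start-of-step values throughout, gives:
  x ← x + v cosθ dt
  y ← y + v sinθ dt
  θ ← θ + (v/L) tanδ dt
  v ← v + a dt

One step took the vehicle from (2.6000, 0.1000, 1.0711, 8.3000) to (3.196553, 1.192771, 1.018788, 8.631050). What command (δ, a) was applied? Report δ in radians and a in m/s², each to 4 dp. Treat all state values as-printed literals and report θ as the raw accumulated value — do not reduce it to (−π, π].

a = (v'−v)/dt = (0.331050)/0.15 = 2.2070
Δθ = θ'−θ = -0.052312;  (v·dt/L) = 8.3000·0.15/3.4 = 0.366176
tan δ = Δθ·L/(v·dt) = -0.142860  →  δ = -0.1419

δ = -0.1419, a = 2.2070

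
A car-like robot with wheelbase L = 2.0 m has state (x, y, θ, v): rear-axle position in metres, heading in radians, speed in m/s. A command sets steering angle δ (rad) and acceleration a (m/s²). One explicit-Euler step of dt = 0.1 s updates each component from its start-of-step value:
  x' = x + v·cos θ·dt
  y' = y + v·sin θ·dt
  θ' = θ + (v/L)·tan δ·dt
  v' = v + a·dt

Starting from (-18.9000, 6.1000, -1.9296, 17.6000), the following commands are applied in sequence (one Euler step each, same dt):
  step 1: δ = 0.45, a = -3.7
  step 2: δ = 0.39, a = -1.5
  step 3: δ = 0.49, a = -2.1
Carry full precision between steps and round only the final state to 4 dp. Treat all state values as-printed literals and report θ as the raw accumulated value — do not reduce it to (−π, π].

(-18.7068, 1.1736, -0.6949, 16.8700)

after step 1 (δ=0.45, a=-3.7): (-19.518032, 4.452081, -1.504512, 17.230000)
after step 2 (δ=0.39, a=-1.5): (-19.403907, 2.732865, -1.150388, 17.080000)
after step 3 (δ=0.49, a=-2.1): (-18.706815, 1.173594, -0.694874, 16.870000)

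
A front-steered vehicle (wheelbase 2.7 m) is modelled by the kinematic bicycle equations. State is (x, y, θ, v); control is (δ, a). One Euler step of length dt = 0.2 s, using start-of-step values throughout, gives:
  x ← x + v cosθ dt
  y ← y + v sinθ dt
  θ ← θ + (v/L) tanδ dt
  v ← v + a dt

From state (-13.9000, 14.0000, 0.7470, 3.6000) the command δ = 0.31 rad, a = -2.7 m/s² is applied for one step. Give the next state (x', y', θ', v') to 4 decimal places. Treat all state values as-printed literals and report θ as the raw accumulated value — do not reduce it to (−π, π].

(-13.3717, 14.4892, 0.8324, 3.0600)

x' = -13.9000 + 3.6000·cos(0.7470)·0.2 = -13.3717
y' = 14.0000 + 3.6000·sin(0.7470)·0.2 = 14.4892
θ' = 0.7470 + (3.6000/2.7)·tan(0.31)·0.2 = 0.8324
v' = 3.6000 − 2.7000·0.2 = 3.0600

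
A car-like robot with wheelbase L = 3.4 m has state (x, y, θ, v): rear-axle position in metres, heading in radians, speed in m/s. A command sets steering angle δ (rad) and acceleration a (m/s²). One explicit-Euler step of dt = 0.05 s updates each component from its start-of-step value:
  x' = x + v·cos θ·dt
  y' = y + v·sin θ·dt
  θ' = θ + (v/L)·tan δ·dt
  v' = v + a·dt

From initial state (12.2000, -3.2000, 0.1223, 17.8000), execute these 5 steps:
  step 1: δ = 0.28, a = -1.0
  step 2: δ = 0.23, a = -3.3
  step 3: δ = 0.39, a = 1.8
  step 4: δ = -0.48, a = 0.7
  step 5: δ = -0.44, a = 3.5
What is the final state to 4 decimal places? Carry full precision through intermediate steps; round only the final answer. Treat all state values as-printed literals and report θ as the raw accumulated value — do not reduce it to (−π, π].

(16.4914, -2.1753, 0.1071, 17.8850)

after step 1 (δ=0.28, a=-1.0): (13.083352, -3.091424, 0.197572, 17.750000)
after step 2 (δ=0.23, a=-3.3): (13.953587, -2.917218, 0.258690, 17.585000)
after step 3 (δ=0.39, a=1.8): (14.803581, -2.692293, 0.364990, 17.675000)
after step 4 (δ=-0.48, a=0.7): (15.629116, -2.376848, 0.229669, 17.710000)
after step 5 (δ=-0.44, a=3.5): (16.491364, -2.175259, 0.107059, 17.885000)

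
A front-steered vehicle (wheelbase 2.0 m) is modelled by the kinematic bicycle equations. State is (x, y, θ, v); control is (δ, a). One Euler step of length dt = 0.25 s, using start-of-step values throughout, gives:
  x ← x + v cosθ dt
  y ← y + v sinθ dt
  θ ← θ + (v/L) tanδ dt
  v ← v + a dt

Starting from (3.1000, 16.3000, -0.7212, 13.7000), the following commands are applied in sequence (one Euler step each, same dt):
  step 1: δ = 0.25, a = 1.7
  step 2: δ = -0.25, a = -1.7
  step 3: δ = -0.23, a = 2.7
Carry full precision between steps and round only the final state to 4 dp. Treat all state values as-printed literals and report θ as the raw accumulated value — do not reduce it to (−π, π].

after step 1 (δ=0.25, a=1.7): (5.672223, 14.038519, -0.283927, 14.125000)
after step 2 (δ=-0.25, a=-1.7): (9.062091, 13.049319, -0.734765, 13.700000)
after step 3 (δ=-0.23, a=2.7): (11.603401, 10.753155, -1.135736, 14.375000)

(11.6034, 10.7532, -1.1357, 14.3750)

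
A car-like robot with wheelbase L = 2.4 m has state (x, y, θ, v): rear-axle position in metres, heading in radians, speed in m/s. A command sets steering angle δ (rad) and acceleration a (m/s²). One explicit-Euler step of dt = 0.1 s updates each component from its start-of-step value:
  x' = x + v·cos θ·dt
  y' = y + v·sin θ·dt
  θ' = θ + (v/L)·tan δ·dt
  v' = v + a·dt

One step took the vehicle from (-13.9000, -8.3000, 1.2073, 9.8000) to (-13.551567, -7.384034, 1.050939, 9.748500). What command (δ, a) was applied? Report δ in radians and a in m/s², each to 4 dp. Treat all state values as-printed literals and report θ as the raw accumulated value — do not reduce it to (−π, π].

δ = -0.3657, a = -0.5150

a = (v'−v)/dt = (-0.051500)/0.1 = -0.5150
Δθ = θ'−θ = -0.156361;  (v·dt/L) = 9.8000·0.1/2.4 = 0.408333
tan δ = Δθ·L/(v·dt) = -0.382925  →  δ = -0.3657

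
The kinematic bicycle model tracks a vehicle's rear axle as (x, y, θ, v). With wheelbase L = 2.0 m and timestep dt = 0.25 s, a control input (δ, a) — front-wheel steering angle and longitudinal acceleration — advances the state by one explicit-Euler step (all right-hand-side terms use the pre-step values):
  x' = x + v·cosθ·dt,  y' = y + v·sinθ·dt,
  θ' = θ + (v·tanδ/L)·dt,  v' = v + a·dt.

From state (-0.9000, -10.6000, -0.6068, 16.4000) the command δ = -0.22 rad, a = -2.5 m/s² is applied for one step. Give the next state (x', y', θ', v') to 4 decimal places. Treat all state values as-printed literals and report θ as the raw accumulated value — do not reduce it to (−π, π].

x' = -0.9000 + 16.4000·cos(-0.6068)·0.25 = 2.4681
y' = -10.6000 + 16.4000·sin(-0.6068)·0.25 = -12.9380
θ' = -0.6068 + (16.4000/2.0)·tan(-0.22)·0.25 = -1.0652
v' = 16.4000 − 2.5000·0.25 = 15.7750

(2.4681, -12.9380, -1.0652, 15.7750)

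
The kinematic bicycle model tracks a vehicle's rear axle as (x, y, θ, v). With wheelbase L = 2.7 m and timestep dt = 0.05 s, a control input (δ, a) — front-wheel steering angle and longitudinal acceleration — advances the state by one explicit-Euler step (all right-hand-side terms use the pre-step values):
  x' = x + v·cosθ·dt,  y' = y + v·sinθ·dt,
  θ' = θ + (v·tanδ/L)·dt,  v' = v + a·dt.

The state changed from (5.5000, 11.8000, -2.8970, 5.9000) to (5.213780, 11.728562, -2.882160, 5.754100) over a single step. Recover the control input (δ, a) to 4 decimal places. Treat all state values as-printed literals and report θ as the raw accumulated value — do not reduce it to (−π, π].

a = (v'−v)/dt = (-0.145900)/0.05 = -2.9180
Δθ = θ'−θ = 0.014840;  (v·dt/L) = 5.9000·0.05/2.7 = 0.109259
tan δ = Δθ·L/(v·dt) = 0.135824  →  δ = 0.1350

δ = 0.1350, a = -2.9180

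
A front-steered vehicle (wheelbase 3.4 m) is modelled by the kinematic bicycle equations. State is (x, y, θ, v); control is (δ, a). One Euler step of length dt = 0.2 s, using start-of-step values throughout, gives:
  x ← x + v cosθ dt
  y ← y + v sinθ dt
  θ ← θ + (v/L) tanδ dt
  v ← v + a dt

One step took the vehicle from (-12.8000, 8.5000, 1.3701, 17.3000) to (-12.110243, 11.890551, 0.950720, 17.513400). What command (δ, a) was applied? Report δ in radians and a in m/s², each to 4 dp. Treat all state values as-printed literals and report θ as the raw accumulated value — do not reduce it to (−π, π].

δ = -0.3909, a = 1.0670

a = (v'−v)/dt = (0.213400)/0.2 = 1.0670
Δθ = θ'−θ = -0.419380;  (v·dt/L) = 17.3000·0.2/3.4 = 1.017647
tan δ = Δθ·L/(v·dt) = -0.412108  →  δ = -0.3909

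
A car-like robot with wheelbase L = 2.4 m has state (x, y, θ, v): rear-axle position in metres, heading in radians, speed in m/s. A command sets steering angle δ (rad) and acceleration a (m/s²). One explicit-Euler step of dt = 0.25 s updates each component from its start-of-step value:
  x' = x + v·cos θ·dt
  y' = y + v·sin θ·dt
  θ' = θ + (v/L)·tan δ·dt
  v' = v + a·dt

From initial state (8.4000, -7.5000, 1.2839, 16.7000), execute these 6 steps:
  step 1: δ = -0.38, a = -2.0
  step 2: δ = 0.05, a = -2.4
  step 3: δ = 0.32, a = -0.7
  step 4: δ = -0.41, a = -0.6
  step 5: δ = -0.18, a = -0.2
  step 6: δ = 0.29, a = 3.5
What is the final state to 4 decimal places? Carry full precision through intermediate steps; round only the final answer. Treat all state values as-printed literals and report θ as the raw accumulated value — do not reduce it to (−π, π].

after step 1 (δ=-0.38, a=-2.0): (9.581428, -3.495646, 0.589088, 16.200000)
after step 2 (δ=0.05, a=-2.4): (12.948791, -1.245453, 0.673534, 15.600000)
after step 3 (δ=0.32, a=-0.7): (15.997118, 1.187180, 1.212041, 15.425000)
after step 4 (δ=-0.41, a=-0.6): (17.351081, 4.797920, 0.513689, 15.275000)
after step 5 (δ=-0.18, a=-0.2): (20.676975, 6.674428, 0.224149, 15.225000)
after step 6 (δ=0.29, a=3.5): (24.388006, 7.520468, 0.697413, 16.100000)

(24.3880, 7.5205, 0.6974, 16.1000)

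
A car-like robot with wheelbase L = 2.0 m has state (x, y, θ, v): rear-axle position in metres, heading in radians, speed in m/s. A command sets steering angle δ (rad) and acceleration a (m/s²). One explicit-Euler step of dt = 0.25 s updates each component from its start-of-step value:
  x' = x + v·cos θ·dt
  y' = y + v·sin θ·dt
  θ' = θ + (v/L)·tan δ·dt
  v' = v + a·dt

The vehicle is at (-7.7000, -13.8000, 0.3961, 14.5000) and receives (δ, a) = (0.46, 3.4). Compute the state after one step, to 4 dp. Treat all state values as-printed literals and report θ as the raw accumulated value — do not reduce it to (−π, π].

x' = -7.7000 + 14.5000·cos(0.3961)·0.25 = -4.3557
y' = -13.8000 + 14.5000·sin(0.3961)·0.25 = -12.4014
θ' = 0.3961 + (14.5000/2.0)·tan(0.46)·0.25 = 1.2941
v' = 14.5000 + 3.4000·0.25 = 15.3500

(-4.3557, -12.4014, 1.2941, 15.3500)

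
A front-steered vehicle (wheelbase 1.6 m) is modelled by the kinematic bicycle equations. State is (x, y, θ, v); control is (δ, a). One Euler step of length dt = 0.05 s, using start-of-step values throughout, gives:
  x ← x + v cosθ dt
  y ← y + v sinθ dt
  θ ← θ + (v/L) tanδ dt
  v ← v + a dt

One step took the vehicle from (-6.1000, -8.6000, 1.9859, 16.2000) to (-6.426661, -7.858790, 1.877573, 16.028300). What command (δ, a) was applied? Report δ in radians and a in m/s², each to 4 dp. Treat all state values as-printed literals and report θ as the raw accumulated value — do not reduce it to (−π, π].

δ = -0.2108, a = -3.4340

a = (v'−v)/dt = (-0.171700)/0.05 = -3.4340
Δθ = θ'−θ = -0.108327;  (v·dt/L) = 16.2000·0.05/1.6 = 0.506250
tan δ = Δθ·L/(v·dt) = -0.213979  →  δ = -0.2108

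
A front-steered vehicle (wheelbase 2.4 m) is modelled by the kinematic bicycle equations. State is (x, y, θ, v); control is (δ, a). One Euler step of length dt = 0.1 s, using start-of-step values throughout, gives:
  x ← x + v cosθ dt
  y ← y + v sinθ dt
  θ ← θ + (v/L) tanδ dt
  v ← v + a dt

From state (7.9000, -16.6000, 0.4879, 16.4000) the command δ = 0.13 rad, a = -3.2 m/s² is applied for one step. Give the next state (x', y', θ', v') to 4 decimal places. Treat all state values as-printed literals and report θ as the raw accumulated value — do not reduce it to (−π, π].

(9.3486, -15.8312, 0.5772, 16.0800)

x' = 7.9000 + 16.4000·cos(0.4879)·0.1 = 9.3486
y' = -16.6000 + 16.4000·sin(0.4879)·0.1 = -15.8312
θ' = 0.4879 + (16.4000/2.4)·tan(0.13)·0.1 = 0.5772
v' = 16.4000 − 3.2000·0.1 = 16.0800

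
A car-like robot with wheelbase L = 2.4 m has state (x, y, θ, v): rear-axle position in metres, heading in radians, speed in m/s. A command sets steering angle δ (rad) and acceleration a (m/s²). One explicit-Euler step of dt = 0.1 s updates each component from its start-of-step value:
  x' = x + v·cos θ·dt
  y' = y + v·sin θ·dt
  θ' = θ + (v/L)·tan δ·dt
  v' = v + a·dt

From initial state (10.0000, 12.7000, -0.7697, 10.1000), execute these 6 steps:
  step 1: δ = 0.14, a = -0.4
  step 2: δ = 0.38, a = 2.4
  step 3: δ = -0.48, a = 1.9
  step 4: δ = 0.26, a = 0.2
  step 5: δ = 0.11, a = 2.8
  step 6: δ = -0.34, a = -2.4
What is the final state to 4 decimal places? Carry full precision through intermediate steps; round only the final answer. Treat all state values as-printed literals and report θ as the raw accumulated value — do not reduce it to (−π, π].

after step 1 (δ=0.14, a=-0.4): (10.725301, 11.997121, -0.710395, 10.060000)
after step 2 (δ=0.38, a=2.4): (11.487953, 11.341075, -0.542975, 10.300000)
after step 3 (δ=-0.48, a=1.9): (12.369814, 10.808889, -0.766404, 10.490000)
after step 4 (δ=0.26, a=0.2): (13.125524, 10.081356, -0.650130, 10.510000)
after step 5 (δ=0.11, a=2.8): (13.962125, 9.445196, -0.601764, 10.790000)
after step 6 (δ=-0.34, a=-2.4): (14.851586, 8.834377, -0.760798, 10.550000)

(14.8516, 8.8344, -0.7608, 10.5500)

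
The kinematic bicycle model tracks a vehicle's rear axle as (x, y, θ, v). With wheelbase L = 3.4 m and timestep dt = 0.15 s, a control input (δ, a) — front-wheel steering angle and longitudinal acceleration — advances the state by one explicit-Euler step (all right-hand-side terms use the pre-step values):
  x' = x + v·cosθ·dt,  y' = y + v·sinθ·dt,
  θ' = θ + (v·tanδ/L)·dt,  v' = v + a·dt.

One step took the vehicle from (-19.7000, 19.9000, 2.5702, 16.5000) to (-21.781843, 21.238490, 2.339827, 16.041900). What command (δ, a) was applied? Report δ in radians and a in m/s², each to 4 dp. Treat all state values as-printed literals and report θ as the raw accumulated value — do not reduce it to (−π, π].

a = (v'−v)/dt = (-0.458100)/0.15 = -3.0540
Δθ = θ'−θ = -0.230373;  (v·dt/L) = 16.5000·0.15/3.4 = 0.727941
tan δ = Δθ·L/(v·dt) = -0.316472  →  δ = -0.3065

δ = -0.3065, a = -3.0540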